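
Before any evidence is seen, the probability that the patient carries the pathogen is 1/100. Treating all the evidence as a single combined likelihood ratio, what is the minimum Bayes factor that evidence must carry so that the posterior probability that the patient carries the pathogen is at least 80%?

396

Prior odds = 0.01/0.99 = 1/99.
Target odds = 0.8/0.2 = 4.
Required Bayes factor = 4 ÷ (1/99) = 396.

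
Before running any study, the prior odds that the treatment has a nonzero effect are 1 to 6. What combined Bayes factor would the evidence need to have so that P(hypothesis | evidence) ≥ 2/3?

12

Prior odds = 1/6.
Target odds = (2/3)/(1/3) = 2.
Required Bayes factor = 2 ÷ (1/6) = 12.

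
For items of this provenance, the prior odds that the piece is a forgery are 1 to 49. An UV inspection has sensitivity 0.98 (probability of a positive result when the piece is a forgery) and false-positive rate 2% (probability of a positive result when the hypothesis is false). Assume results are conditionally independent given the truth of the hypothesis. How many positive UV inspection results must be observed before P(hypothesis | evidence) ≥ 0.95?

2

Prior odds = 1/49.
Likelihood ratio of a positive result = 0.98/0.02 = 49.
Target posterior odds = 0.95/0.05 = 19.
Require 49ⁿ ≥ 19 ÷ (1/49) = 931.
49¹ = 49 falls short of 931 but 49² = 2401 reaches it, so n = 2.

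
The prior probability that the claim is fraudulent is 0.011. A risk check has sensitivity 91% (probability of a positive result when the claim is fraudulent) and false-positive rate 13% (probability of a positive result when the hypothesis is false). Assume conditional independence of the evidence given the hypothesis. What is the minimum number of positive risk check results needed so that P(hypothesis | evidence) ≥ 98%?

Prior odds: 0.011 ÷ 0.989 = 11/989.
Likelihood ratio of a positive result = 0.91/0.13 = 7.
Target odds: 0.98 ÷ 0.02 = 49.
Need (11/989) × 7ⁿ ≥ 49, i.e. 7ⁿ ≥ 48461/11.
7⁴ = 2401 falls short of 48461/11 but 7⁵ = 16807 reaches it, so n = 5.

5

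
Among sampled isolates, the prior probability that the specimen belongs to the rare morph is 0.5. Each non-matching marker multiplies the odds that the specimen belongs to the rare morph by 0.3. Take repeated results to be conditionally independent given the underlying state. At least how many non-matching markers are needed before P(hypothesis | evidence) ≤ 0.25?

1

Prior odds: 0.5 ÷ 0.5 = 1.
Likelihood ratio per non-matching marker = 0.3.
Target posterior odds = 0.25/0.75 = 1/3.
Require 0.3ⁿ ≤ 1/3 ÷ 1 = 1/3.
0.3¹ = 0.3, which is already at or below the required 1/3; so n = 1.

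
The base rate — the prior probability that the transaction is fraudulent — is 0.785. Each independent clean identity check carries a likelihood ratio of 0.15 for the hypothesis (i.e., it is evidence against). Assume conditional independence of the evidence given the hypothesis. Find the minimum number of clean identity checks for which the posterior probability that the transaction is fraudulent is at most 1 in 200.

4

Prior odds = 0.785/0.215 = 157/43.
Likelihood ratio per clean identity check = 0.15.
Target odds: 0.005 ÷ 0.995 = 1/199.
Require 0.15ⁿ ≤ 1/199 ÷ (157/43) = 43/31243.
0.15³ = 0.003375 is still above 43/31243 but 0.15⁴ = 81/160000 is at or below it, so n = 4.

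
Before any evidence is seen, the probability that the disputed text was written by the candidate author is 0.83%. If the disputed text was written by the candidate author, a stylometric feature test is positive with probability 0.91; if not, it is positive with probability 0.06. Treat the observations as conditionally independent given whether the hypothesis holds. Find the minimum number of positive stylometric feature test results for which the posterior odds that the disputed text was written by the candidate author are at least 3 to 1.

3

Prior odds = 0.0083/0.9917 = 83/9917.
Likelihood ratio of a positive = 0.91/0.06 = 91/6.
Target odds = 3.
Require (91/6)ⁿ ≥ 3 ÷ (83/9917) = 29751/83.
(91/6)² = 8281/36 falls short of 29751/83 but (91/6)³ = 753571/216 reaches it, so n = 3.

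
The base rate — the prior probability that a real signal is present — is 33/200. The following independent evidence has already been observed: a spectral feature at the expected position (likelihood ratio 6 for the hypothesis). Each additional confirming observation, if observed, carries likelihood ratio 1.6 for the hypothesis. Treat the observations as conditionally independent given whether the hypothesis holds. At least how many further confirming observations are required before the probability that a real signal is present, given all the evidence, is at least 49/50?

Prior odds = 0.165/0.835 = 33/167.
Bayes factor of the evidence already in hand = 6.
Odds after that evidence = (33/167) × 6 = 198/167.
Target odds = 0.98/0.02 = 49.
Need 1.6ⁿ ≥ 49 ÷ (198/167) = 8183/198.
1.6⁷ = 2097152/78125 falls short of 8183/198 but 1.6⁸ = 16777216/390625 reaches it, so n = 8.

8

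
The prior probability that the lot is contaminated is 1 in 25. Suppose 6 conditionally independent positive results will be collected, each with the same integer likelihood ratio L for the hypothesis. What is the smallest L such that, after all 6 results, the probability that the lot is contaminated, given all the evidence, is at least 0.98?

4

Prior odds = 0.04/0.96 = 1/24.
Target odds = 0.98/0.02 = 49.
Need L⁶ ≥ 49 ÷ (1/24) = 1176.
3⁶ = 729 < 1176 ≤ 4096 = 4⁶, so L = 4.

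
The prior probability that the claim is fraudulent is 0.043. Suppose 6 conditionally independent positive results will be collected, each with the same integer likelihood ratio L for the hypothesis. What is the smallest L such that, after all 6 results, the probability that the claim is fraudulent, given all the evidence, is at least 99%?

4

Prior odds = 0.043/0.957 = 43/957.
Target odds = 0.99/0.01 = 99.
Need L⁶ ≥ 99 ÷ (43/957) = 94743/43.
3⁶ = 729 < 94743/43 ≤ 4096 = 4⁶, so L = 4.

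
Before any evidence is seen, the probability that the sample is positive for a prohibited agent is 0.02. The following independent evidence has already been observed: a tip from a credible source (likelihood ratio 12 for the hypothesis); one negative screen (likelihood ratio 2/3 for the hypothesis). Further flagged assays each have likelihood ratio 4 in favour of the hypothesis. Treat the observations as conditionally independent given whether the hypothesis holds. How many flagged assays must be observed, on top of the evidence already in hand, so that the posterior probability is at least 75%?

Prior odds = 0.02/0.98 = 1/49.
Combined Bayes factor of the evidence already in hand = 12 × (2/3) = 8.
Odds after that evidence = (1/49) × 8 = 8/49.
Target odds = 0.75/0.25 = 3.
Need 4ⁿ ≥ 3 ÷ (8/49) = 18.375.
4² = 16 falls short of 18.375 but 4³ = 64 reaches it, so n = 3.

3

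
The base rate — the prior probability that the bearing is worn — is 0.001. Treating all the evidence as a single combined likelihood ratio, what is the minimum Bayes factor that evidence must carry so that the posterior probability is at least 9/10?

8991

Prior odds = 0.001/0.999 = 1/999.
Target odds = 0.9/0.1 = 9.
Required Bayes factor = 9 ÷ (1/999) = 8991.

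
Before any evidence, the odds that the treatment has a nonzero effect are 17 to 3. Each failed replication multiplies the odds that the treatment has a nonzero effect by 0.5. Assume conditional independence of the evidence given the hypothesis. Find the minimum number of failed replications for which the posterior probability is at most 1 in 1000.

13

Prior odds = 17/3.
Likelihood ratio per failed replication = 0.5.
Target odds: 0.001 ÷ 0.999 = 1/999.
Require 0.5ⁿ ≤ 1/999 ÷ (17/3) = 1/5661.
0.5¹² = 1/4096 is still above 1/5661 but 0.5¹³ = 1/8192 is at or below it, so n = 13.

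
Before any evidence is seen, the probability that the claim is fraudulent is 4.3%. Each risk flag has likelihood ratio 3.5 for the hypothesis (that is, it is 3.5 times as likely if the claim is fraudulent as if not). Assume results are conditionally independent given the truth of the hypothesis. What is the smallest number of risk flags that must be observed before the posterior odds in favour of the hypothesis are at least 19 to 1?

Prior odds = 0.043/0.957 = 43/957.
Likelihood ratio per risk flag = 3.5.
Target odds = 19.
Require 3.5ⁿ ≥ 19 ÷ (43/957) = 18183/43.
3.5⁴ = 150.0625 falls short of 18183/43 but 3.5⁵ = 525.21875 reaches it, so n = 5.

5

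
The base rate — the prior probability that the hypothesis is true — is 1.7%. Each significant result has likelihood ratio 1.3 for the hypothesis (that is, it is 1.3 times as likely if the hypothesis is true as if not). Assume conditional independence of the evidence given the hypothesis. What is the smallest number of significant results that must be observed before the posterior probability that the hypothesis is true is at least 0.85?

Prior odds: 0.017 ÷ 0.983 = 17/983.
Likelihood ratio per significant result = 1.3.
Target odds: 0.85 ÷ 0.15 = 17/3.
Need (17/983) × 1.3ⁿ ≥ 17/3, i.e. 1.3ⁿ ≥ 983/3.
1.3²² ≈321.184 falls short of 983/3 but 1.3²³ ≈417.539 reaches it, so n = 23.

23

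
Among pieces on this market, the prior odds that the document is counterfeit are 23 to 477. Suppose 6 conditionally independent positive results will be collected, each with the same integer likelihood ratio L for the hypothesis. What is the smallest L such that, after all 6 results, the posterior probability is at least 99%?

4

Prior odds = 23/477.
Target odds = 0.99/0.01 = 99.
Need L⁶ ≥ 99 ÷ (23/477) = 47223/23.
3⁶ = 729 < 47223/23 ≤ 4096 = 4⁶, so L = 4.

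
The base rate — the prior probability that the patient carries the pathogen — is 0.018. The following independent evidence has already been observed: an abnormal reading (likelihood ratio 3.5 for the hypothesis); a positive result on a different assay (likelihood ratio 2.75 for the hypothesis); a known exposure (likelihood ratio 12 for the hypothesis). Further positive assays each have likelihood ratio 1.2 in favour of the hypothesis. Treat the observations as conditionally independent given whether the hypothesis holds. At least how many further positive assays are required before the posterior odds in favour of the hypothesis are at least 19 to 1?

13

Prior odds = 0.018/0.982 = 9/491.
Combined Bayes factor of the evidence already in hand = 3.5 × 2.75 × 12 = 115.5.
Odds after that evidence = (9/491) × 115.5 = 2079/982.
Target odds = 19.
Need 1.2ⁿ ≥ 19 ÷ (2079/982) = 18658/2079.
1.2¹² ≈8.9161 falls short of 18658/2079 but 1.2¹³ ≈10.6993 reaches it, so n = 13.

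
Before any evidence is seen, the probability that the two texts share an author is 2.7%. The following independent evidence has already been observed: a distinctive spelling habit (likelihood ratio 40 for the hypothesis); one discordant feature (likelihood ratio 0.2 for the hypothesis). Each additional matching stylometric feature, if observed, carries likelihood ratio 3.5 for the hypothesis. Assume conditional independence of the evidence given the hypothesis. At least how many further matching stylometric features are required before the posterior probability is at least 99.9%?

7

Prior odds = 0.027/0.973 = 27/973.
Combined Bayes factor of the evidence already in hand = 40 × 0.2 = 8.
Odds after that evidence = (27/973) × 8 = 216/973.
Target odds = 0.999/0.001 = 999.
Need 3.5ⁿ ≥ 999 ÷ (216/973) = 4500.125.
3.5⁶ = 1838.265625 falls short of 4500.125 but 3.5⁷ = 823543/128 reaches it, so n = 7.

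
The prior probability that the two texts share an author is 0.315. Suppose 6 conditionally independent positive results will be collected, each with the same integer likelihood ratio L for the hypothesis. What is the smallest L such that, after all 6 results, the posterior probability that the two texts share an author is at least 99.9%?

Prior odds = 0.315/0.685 = 63/137.
Target odds = 0.999/0.001 = 999.
Need L⁶ ≥ 999 ÷ (63/137) = 15207/7.
3⁶ = 729 < 15207/7 ≤ 4096 = 4⁶, so L = 4.

4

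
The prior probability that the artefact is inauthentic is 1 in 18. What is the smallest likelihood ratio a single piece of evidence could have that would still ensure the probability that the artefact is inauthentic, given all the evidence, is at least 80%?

Prior odds = (1/18)/(17/18) = 1/17.
Target odds = 0.8/0.2 = 4.
Required Bayes factor = 4 ÷ (1/17) = 68.

68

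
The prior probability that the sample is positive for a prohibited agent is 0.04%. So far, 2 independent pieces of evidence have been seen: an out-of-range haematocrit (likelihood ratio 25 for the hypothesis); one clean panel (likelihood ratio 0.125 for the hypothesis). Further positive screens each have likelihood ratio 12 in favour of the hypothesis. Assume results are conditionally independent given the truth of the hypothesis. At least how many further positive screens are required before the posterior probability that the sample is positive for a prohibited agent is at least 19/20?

Prior odds = 0.0004/0.9996 = 1/2499.
Combined Bayes factor of the evidence already in hand = 25 × 0.125 = 3.125.
Odds after that evidence = (1/2499) × 3.125 = 25/19992.
Target odds = 0.95/0.05 = 19.
Need 12ⁿ ≥ 19 ÷ (25/19992) = 15193.92.
12³ = 1728 falls short of 15193.92 but 12⁴ = 20736 reaches it, so n = 4.

4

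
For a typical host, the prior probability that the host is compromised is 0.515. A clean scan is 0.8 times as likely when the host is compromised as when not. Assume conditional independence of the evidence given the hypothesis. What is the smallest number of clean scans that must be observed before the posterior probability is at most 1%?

Prior odds: 0.515 ÷ 0.485 = 103/97.
Likelihood ratio per clean scan = 0.8.
Target posterior odds = 0.01/0.99 = 1/99.
Require 0.8ⁿ ≤ 1/99 ÷ (103/97) = 97/10197.
0.8²⁰ ≈0.0115292 is still above 97/10197 but 0.8²¹ ≈0.00922337 is at or below it, so n = 21.

21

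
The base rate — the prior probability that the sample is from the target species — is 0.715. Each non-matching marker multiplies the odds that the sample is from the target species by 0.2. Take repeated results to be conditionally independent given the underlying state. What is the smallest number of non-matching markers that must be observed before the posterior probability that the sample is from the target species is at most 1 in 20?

3

Prior odds = 0.715/0.285 = 143/57.
Likelihood ratio per non-matching marker = 0.2.
Target posterior odds = 0.05/0.95 = 1/19.
Need (143/57) × 0.2ⁿ ≤ 1/19, i.e. 0.2ⁿ ≤ 3/143.
0.2² = 0.04 is still above 3/143 but 0.2³ = 0.008 is at or below it, so n = 3.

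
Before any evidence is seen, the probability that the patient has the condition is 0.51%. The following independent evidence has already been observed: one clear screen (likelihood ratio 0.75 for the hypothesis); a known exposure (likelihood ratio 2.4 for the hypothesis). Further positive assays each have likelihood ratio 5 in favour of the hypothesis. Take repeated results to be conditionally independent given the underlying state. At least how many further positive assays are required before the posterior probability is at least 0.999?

Prior odds = 0.0051/0.9949 = 51/9949.
Combined Bayes factor of the evidence already in hand = 0.75 × 2.4 = 1.8.
Odds after that evidence = (51/9949) × 1.8 = 459/49745.
Target odds = 0.999/0.001 = 999.
Need 5ⁿ ≥ 999 ÷ (459/49745) = 1840565/17.
5⁷ = 78125 falls short of 1840565/17 but 5⁸ = 390625 reaches it, so n = 8.

8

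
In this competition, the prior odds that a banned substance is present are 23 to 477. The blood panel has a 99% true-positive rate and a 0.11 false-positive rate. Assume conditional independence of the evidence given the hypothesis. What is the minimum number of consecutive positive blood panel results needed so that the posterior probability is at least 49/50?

Prior odds = 23/477.
Likelihood ratio of a positive result = 0.99/0.11 = 9.
Target posterior odds = 0.98/0.02 = 49.
Require 9ⁿ ≥ 49 ÷ (23/477) = 23373/23.
9³ = 729 falls short of 23373/23 but 9⁴ = 6561 reaches it, so n = 4.

4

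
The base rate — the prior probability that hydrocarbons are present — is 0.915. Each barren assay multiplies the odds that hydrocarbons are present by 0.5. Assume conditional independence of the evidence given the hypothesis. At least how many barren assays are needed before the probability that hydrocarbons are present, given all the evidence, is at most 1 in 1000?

Prior odds: 0.915 ÷ 0.085 = 183/17.
Likelihood ratio per barren assay = 0.5.
Target odds: 0.001 ÷ 0.999 = 1/999.
Require 0.5ⁿ ≤ 1/999 ÷ (183/17) = 17/182817.
0.5¹³ = 1/8192 is still above 17/182817 but 0.5¹⁴ = 1/16384 is at or below it, so n = 14.

14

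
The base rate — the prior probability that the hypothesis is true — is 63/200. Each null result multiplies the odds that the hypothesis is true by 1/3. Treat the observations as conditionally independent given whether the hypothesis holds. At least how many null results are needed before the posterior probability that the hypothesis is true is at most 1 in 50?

3

Prior odds = 0.315/0.685 = 63/137.
Likelihood ratio per null result = 1/3.
Target odds: 0.02 ÷ 0.98 = 1/49.
Need (63/137) × (1/3)ⁿ ≤ 1/49, i.e. (1/3)ⁿ ≤ 137/3087.
(1/3)² = 1/9 is still above 137/3087 but (1/3)³ = 1/27 is at or below it, so n = 3.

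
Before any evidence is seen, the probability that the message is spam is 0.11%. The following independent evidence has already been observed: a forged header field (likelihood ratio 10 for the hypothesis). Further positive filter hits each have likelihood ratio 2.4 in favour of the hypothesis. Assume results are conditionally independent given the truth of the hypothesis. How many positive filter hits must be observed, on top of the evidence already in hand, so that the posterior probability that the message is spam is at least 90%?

8

Prior odds = 0.0011/0.9989 = 11/9989.
Bayes factor of the evidence already in hand = 10.
Odds after that evidence = (11/9989) × 10 = 110/9989.
Target odds = 0.9/0.1 = 9.
Need 2.4ⁿ ≥ 9 ÷ (110/9989) = 89901/110.
2.4⁷ = 35831808/78125 falls short of 89901/110 but 2.4⁸ = 429981696/390625 reaches it, so n = 8.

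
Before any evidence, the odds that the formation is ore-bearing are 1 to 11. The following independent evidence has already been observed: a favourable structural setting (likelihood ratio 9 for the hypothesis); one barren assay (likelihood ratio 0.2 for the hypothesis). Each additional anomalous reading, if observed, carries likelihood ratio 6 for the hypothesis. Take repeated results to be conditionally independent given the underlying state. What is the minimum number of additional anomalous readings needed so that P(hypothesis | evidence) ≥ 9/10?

3

Prior odds = 1/11.
Combined Bayes factor of the evidence already in hand = 9 × 0.2 = 1.8.
Odds after that evidence = (1/11) × 1.8 = 9/55.
Target odds = 0.9/0.1 = 9.
Need 6ⁿ ≥ 9 ÷ (9/55) = 55.
6² = 36 falls short of 55 but 6³ = 216 reaches it, so n = 3.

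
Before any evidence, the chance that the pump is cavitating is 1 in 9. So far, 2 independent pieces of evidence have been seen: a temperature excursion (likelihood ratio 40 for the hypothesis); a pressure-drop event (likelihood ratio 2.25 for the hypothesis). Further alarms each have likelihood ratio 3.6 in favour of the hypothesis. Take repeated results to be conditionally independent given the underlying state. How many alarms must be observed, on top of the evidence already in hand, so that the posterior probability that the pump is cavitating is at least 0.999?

Prior odds = (1/9)/(8/9) = 0.125.
Combined Bayes factor of the evidence already in hand = 40 × 2.25 = 90.
Odds after that evidence = 0.125 × 90 = 11.25.
Target odds = 0.999/0.001 = 999.
Need 3.6ⁿ ≥ 999 ÷ 11.25 = 88.8.
3.6³ = 46.656 falls short of 88.8 but 3.6⁴ = 167.9616 reaches it, so n = 4.

4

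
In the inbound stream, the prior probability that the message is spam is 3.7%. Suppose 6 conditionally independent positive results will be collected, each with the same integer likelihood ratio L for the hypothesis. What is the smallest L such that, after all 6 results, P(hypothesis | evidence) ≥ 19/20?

3

Prior odds = 0.037/0.963 = 37/963.
Target odds = 0.95/0.05 = 19.
Need L⁶ ≥ 19 ÷ (37/963) = 18297/37.
2⁶ = 64 < 18297/37 ≤ 729 = 3⁶, so L = 3.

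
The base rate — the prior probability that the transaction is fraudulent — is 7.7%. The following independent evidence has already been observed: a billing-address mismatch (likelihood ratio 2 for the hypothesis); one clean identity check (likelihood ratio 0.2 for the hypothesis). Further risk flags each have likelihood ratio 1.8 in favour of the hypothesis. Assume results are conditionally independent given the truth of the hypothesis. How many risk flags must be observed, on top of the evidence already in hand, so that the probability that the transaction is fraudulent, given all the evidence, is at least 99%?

Prior odds = 0.077/0.923 = 77/923.
Combined Bayes factor of the evidence already in hand = 2 × 0.2 = 0.4.
Odds after that evidence = (77/923) × 0.4 = 154/4615.
Target odds = 0.99/0.01 = 99.
Need 1.8ⁿ ≥ 99 ÷ (154/4615) = 41535/14.
1.8¹³ ≈2082.3 falls short of 41535/14 but 1.8¹⁴ ≈3748.13 reaches it, so n = 14.

14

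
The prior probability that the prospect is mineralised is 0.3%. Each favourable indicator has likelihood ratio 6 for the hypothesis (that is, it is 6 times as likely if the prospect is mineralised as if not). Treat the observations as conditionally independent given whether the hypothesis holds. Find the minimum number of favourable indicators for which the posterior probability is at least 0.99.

6

Prior odds = 0.003/0.997 = 3/997.
Likelihood ratio per favourable indicator = 6.
Target posterior odds = 0.99/0.01 = 99.
Require 6ⁿ ≥ 99 ÷ (3/997) = 32901.
6⁵ = 7776 falls short of 32901 but 6⁶ = 46656 reaches it, so n = 6.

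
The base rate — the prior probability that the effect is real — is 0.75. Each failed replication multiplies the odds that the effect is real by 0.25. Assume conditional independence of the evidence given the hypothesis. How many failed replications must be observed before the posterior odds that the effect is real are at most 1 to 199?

Prior odds = 0.75/0.25 = 3.
Likelihood ratio per failed replication = 0.25.
Target odds = 1/199.
Require 0.25ⁿ ≤ 1/199 ÷ 3 = 1/597.
0.25⁴ = 0.00390625 is still above 1/597 but 0.25⁵ = 1/1024 is at or below it, so n = 5.

5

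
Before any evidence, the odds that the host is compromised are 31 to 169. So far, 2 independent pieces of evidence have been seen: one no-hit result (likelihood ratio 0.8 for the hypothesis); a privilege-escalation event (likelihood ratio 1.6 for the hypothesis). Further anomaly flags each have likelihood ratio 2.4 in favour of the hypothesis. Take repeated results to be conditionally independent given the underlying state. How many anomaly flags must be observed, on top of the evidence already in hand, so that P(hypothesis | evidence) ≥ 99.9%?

Prior odds = 31/169.
Combined Bayes factor of the evidence already in hand = 0.8 × 1.6 = 1.28.
Odds after that evidence = (31/169) × 1.28 = 992/4225.
Target odds = 0.999/0.001 = 999.
Need 2.4ⁿ ≥ 999 ÷ (992/4225) = 4220775/992.
2.4⁹ ≈2641.81 falls short of 4220775/992 but 2.4¹⁰ ≈6340.34 reaches it, so n = 10.

10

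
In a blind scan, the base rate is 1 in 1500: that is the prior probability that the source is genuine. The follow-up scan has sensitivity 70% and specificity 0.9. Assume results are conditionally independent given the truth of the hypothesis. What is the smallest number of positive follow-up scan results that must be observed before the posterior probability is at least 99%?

Prior odds = (1/1500)/(1499/1500) = 1/1499.
False-positive rate = 1 − 0.9 = 0.1; likelihood ratio of a positive = 0.7/0.1 = 7.
Target posterior odds = 0.99/0.01 = 99.
Require 7ⁿ ≥ 99 ÷ (1/1499) = 148401.
7⁶ = 117649 falls short of 148401 but 7⁷ = 823543 reaches it, so n = 7.

7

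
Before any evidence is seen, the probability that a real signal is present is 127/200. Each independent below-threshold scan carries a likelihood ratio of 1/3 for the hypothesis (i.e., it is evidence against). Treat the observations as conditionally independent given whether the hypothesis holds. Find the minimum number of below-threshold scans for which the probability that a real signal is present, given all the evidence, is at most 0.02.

5

Prior odds = 0.635/0.365 = 127/73.
Likelihood ratio per below-threshold scan = 1/3.
Target posterior odds = 0.02/0.98 = 1/49.
Need (127/73) × (1/3)ⁿ ≤ 1/49, i.e. (1/3)ⁿ ≤ 73/6223.
(1/3)⁴ = 1/81 is still above 73/6223 but (1/3)⁵ = 1/243 is at or below it, so n = 5.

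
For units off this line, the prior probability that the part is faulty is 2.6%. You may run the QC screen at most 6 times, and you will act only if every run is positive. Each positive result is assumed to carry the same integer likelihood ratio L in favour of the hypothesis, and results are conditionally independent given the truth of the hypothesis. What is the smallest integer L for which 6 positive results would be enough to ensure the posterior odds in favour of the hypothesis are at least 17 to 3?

Prior odds = 0.026/0.974 = 13/487.
Target odds = 17/3.
Need L⁶ ≥ 17/3 ÷ (13/487) = 8279/39.
2⁶ = 64 < 8279/39 ≤ 729 = 3⁶, so L = 3.

3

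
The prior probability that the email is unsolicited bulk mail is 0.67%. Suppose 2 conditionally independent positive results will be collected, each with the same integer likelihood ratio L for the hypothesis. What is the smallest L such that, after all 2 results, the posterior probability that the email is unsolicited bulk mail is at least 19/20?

54

Prior odds = 0.0067/0.9933 = 67/9933.
Target odds = 0.95/0.05 = 19.
Need L² ≥ 19 ÷ (67/9933) = 188727/67.
53² = 2809 < 188727/67 ≤ 2916 = 54², so L = 54.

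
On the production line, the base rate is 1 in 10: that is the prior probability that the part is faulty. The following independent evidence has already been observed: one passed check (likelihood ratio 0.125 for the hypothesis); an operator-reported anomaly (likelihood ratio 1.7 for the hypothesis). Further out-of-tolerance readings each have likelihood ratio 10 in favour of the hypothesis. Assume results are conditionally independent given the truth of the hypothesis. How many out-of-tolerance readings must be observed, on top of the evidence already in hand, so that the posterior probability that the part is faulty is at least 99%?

Prior odds = 0.1/0.9 = 1/9.
Combined Bayes factor of the evidence already in hand = 0.125 × 1.7 = 0.2125.
Odds after that evidence = (1/9) × 0.2125 = 17/720.
Target odds = 0.99/0.01 = 99.
Need 10ⁿ ≥ 99 ÷ (17/720) = 71280/17.
10³ = 1000 falls short of 71280/17 but 10⁴ = 10000 reaches it, so n = 4.

4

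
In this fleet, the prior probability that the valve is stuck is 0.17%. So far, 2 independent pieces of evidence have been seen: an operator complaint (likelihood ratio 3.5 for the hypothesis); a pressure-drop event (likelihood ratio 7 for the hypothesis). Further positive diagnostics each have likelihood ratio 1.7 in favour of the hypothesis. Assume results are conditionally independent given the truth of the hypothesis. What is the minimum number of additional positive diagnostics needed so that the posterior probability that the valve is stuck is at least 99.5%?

Prior odds = 0.0017/0.9983 = 17/9983.
Combined Bayes factor of the evidence already in hand = 3.5 × 7 = 24.5.
Odds after that evidence = (17/9983) × 24.5 = 833/19966.
Target odds = 0.995/0.005 = 199.
Need 1.7ⁿ ≥ 199 ÷ (833/19966) = 3973234/833.
1.7¹⁵ ≈2862.42 falls short of 3973234/833 but 1.7¹⁶ ≈4866.12 reaches it, so n = 16.

16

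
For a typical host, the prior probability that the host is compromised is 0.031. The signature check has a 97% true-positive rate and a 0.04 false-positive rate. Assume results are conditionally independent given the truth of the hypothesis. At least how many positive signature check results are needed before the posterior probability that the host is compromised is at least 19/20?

3

Prior odds: 0.031 ÷ 0.969 = 31/969.
Likelihood ratio of a positive result = 0.97/0.04 = 24.25.
Target posterior odds = 0.95/0.05 = 19.
Require 24.25ⁿ ≥ 19 ÷ (31/969) = 18411/31.
24.25² = 588.0625 falls short of 18411/31 but 24.25³ = 912673/64 reaches it, so n = 3.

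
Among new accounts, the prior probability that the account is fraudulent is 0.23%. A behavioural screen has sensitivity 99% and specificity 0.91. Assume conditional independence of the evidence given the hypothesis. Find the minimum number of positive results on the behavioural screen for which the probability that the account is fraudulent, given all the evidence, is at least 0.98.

5

Prior odds: 0.0023 ÷ 0.9977 = 23/9977.
False-positive rate = 1 − 0.91 = 0.09; likelihood ratio of a positive = 0.99/0.09 = 11.
Target posterior odds = 0.98/0.02 = 49.
Require 11ⁿ ≥ 49 ÷ (23/9977) = 488873/23.
11⁴ = 14641 falls short of 488873/23 but 11⁵ = 161051 reaches it, so n = 5.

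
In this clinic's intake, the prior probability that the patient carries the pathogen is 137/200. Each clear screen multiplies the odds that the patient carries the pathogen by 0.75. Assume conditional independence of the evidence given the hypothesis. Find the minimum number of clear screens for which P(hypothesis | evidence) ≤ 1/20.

13

Prior odds: 0.685 ÷ 0.315 = 137/63.
Likelihood ratio per clear screen = 0.75.
Target odds: 0.05 ÷ 0.95 = 1/19.
Require 0.75ⁿ ≤ 1/19 ÷ (137/63) = 63/2603.
0.75¹² = 531441/16777216 is still above 63/2603 but 0.75¹³ = 1594323/67108864 is at or below it, so n = 13.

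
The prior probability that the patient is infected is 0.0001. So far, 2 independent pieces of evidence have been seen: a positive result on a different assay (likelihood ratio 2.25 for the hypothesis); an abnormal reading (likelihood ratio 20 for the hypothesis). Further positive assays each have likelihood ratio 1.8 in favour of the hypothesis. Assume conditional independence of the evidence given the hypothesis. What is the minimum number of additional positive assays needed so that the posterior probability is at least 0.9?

13

Prior odds = 0.0001/0.9999 = 1/9999.
Combined Bayes factor of the evidence already in hand = 2.25 × 20 = 45.
Odds after that evidence = (1/9999) × 45 = 5/1111.
Target odds = 0.9/0.1 = 9.
Need 1.8ⁿ ≥ 9 ÷ (5/1111) = 1999.8.
1.8¹² ≈1156.83 falls short of 1999.8 but 1.8¹³ ≈2082.3 reaches it, so n = 13.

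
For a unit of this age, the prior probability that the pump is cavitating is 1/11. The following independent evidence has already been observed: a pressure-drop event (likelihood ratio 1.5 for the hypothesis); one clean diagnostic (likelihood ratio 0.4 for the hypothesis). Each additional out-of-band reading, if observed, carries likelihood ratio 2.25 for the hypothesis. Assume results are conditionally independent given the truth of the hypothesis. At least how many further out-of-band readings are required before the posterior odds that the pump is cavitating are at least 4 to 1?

Prior odds = (1/11)/(10/11) = 0.1.
Combined Bayes factor of the evidence already in hand = 1.5 × 0.4 = 0.6.
Odds after that evidence = 0.1 × 0.6 = 0.06.
Target odds = 4.
Need 2.25ⁿ ≥ 4 ÷ 0.06 = 200/3.
2.25⁵ = 59049/1024 falls short of 200/3 but 2.25⁶ = 531441/4096 reaches it, so n = 6.

6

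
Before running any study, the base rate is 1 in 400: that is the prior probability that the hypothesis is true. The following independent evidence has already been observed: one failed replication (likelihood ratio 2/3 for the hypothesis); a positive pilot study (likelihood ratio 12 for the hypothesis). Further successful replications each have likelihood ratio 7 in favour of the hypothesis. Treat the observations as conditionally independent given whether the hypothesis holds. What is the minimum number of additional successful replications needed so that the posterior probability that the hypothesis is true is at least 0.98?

5

Prior odds = 0.0025/0.9975 = 1/399.
Combined Bayes factor of the evidence already in hand = (2/3) × 12 = 8.
Odds after that evidence = (1/399) × 8 = 8/399.
Target odds = 0.98/0.02 = 49.
Need 7ⁿ ≥ 49 ÷ (8/399) = 2443.875.
7⁴ = 2401 falls short of 2443.875 but 7⁵ = 16807 reaches it, so n = 5.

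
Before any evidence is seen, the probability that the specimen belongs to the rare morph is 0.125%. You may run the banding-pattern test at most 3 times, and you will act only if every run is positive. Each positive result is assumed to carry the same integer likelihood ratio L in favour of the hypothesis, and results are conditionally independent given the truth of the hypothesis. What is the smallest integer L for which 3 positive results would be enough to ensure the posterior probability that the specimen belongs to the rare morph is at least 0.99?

43

Prior odds = 0.00125/0.99875 = 1/799.
Target odds = 0.99/0.01 = 99.
Need L³ ≥ 99 ÷ (1/799) = 79101.
42³ = 74088 < 79101 ≤ 79507 = 43³, so L = 43.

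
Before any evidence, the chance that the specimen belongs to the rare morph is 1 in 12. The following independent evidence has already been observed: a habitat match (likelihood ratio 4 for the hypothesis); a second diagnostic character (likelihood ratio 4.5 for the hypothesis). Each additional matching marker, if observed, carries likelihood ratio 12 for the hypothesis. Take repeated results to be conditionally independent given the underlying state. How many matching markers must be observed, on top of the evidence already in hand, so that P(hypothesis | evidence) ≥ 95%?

1

Prior odds = (1/12)/(11/12) = 1/11.
Combined Bayes factor of the evidence already in hand = 4 × 4.5 = 18.
Odds after that evidence = (1/11) × 18 = 18/11.
Target odds = 0.95/0.05 = 19.
Need 12ⁿ ≥ 19 ÷ (18/11) = 209/18.
12¹ = 12, which meets the required 209/18; so n = 1.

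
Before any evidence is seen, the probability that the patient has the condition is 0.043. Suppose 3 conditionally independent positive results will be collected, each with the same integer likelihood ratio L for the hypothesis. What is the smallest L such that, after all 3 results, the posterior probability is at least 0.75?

5

Prior odds = 0.043/0.957 = 43/957.
Target odds = 0.75/0.25 = 3.
Need L³ ≥ 3 ÷ (43/957) = 2871/43.
4³ = 64 < 2871/43 ≤ 125 = 5³, so L = 5.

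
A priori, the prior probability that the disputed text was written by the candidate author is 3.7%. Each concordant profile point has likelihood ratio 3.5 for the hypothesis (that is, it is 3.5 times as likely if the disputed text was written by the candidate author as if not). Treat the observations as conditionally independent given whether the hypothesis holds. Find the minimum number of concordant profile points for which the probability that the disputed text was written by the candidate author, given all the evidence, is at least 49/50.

6

Prior odds = 0.037/0.963 = 37/963.
Likelihood ratio per concordant profile point = 3.5.
Target posterior odds = 0.98/0.02 = 49.
Need (37/963) × 3.5ⁿ ≥ 49, i.e. 3.5ⁿ ≥ 47187/37.
3.5⁵ = 525.21875 falls short of 47187/37 but 3.5⁶ = 1838.265625 reaches it, so n = 6.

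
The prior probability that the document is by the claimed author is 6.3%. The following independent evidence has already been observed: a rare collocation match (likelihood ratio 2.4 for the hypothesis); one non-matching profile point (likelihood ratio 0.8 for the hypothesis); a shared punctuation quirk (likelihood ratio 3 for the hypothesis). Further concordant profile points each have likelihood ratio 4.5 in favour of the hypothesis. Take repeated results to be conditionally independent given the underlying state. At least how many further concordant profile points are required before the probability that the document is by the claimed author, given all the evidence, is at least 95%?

Prior odds = 0.063/0.937 = 63/937.
Combined Bayes factor of the evidence already in hand = 2.4 × 0.8 × 3 = 5.76.
Odds after that evidence = (63/937) × 5.76 = 9072/23425.
Target odds = 0.95/0.05 = 19.
Need 4.5ⁿ ≥ 19 ÷ (9072/23425) = 445075/9072.
4.5² = 20.25 falls short of 445075/9072 but 4.5³ = 91.125 reaches it, so n = 3.

3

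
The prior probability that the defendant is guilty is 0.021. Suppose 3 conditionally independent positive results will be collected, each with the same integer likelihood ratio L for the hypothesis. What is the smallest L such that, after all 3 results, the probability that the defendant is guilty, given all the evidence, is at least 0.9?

Prior odds = 0.021/0.979 = 21/979.
Target odds = 0.9/0.1 = 9.
Need L³ ≥ 9 ÷ (21/979) = 2937/7.
7³ = 343 < 2937/7 ≤ 512 = 8³, so L = 8.

8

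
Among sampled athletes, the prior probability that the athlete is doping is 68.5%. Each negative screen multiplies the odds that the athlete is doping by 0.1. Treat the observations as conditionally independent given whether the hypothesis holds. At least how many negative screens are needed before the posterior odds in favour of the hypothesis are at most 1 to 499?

4

Prior odds = 0.685/0.315 = 137/63.
Likelihood ratio per negative screen = 0.1.
Target odds = 1/499.
Require 0.1ⁿ ≤ 1/499 ÷ (137/63) = 63/68363.
0.1³ = 0.001 is still above 63/68363 but 0.1⁴ = 0.0001 is at or below it, so n = 4.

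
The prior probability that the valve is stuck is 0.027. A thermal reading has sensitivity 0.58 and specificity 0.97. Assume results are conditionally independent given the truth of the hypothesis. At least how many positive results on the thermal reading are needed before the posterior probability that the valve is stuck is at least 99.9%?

Prior odds: 0.027 ÷ 0.973 = 27/973.
False-positive rate = 1 − 0.97 = 0.03; likelihood ratio of a positive = 0.58/0.03 = 58/3.
Target odds: 0.999 ÷ 0.001 = 999.
Require (58/3)ⁿ ≥ 999 ÷ (27/973) = 36001.
(58/3)³ = 195112/27 falls short of 36001 but (58/3)⁴ = 11316496/81 reaches it, so n = 4.

4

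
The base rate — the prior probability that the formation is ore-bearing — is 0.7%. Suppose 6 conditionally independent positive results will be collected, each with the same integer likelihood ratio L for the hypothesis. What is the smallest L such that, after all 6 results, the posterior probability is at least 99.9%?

Prior odds = 0.007/0.993 = 7/993.
Target odds = 0.999/0.001 = 999.
Need L⁶ ≥ 999 ÷ (7/993) = 992007/7.
7⁶ = 117649 < 992007/7 ≤ 262144 = 8⁶, so L = 8.

8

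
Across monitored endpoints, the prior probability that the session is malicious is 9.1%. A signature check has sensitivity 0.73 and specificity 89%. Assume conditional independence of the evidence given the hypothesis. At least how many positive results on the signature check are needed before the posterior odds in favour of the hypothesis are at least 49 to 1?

Prior odds: 0.091 ÷ 0.909 = 91/909.
False-positive rate = 1 − 0.89 = 0.11; likelihood ratio of a positive = 0.73/0.11 = 73/11.
Target odds = 49.
Need (91/909) × (73/11)ⁿ ≥ 49, i.e. (73/11)ⁿ ≥ 6363/13.
(73/11)³ = 389017/1331 falls short of 6363/13 but (73/11)⁴ = 28398241/14641 reaches it, so n = 4.

4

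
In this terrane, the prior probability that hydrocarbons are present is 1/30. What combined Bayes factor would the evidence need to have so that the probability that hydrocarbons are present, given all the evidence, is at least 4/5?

Prior odds = (1/30)/(29/30) = 1/29.
Target odds = 0.8/0.2 = 4.
Required Bayes factor = 4 ÷ (1/29) = 116.

116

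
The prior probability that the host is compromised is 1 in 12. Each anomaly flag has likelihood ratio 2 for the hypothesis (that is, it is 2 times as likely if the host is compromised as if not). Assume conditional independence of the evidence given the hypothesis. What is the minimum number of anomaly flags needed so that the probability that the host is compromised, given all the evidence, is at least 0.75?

6

Prior odds = (1/12)/(11/12) = 1/11.
Likelihood ratio per anomaly flag = 2.
Target odds: 0.75 ÷ 0.25 = 3.
Need (1/11) × 2ⁿ ≥ 3, i.e. 2ⁿ ≥ 33.
2⁵ = 32 falls short of 33 but 2⁶ = 64 reaches it, so n = 6.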